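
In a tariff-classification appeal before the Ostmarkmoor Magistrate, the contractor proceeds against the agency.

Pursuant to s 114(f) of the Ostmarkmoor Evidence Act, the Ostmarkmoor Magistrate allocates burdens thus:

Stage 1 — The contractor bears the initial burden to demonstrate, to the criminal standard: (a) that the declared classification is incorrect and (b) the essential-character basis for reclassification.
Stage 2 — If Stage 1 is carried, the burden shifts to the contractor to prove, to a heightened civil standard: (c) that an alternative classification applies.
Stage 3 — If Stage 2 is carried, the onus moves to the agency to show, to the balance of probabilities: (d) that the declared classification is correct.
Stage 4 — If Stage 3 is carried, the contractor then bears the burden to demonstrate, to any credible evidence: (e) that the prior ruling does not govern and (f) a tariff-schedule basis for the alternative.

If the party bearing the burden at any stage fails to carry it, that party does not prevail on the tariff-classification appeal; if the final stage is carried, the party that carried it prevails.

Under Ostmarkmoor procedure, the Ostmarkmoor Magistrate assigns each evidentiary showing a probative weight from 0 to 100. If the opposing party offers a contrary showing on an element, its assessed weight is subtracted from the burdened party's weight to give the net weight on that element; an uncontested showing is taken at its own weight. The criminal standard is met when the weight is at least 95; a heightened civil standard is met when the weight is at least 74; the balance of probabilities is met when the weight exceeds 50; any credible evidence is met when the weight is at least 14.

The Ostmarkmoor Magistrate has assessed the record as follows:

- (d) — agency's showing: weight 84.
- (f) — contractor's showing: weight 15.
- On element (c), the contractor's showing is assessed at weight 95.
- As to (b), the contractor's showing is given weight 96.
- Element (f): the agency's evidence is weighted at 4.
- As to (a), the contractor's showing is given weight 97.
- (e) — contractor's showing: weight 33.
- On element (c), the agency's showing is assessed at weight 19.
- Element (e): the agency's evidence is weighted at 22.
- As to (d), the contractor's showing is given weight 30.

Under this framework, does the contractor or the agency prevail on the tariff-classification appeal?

agency

At Stage 1 the contractor must meet the criminal standard (weight is at least 95): on (a) the weight is 97, which does reach 95, so (a) meets the standard; on (b) the weight is 96, ≥ 95, so (b) meets the standard.
  Stage 1 carried; the burden remains with the contractor.
At Stage 2 the contractor must meet a heightened civil standard (weight is at least 74): on (c) the weight is 95 less the opposing 19 gives net 76, ≥ 74, so (c) meets the standard.
  All elements met. The burden passes to the agency.
At Stage 3 the agency must meet the balance of probabilities (weight exceeds 50): on (d) the weight is 84 less the opposing 30 gives net 54, > 50, so (d) meets the standard.
  All elements met. The burden passes to the contractor.
At Stage 4 the contractor must meet any credible evidence (weight is at least 14): on (e) the weight is 33 less the opposing 22 gives net 11, which does not reach 14, so (e) does not meet the standard; on (f) the weight is 15 less the opposing 4 gives net 11, which does not reach 14, so (f) does not meet the standard.
  The contractor does not carry Stage 4.
The agency prevails.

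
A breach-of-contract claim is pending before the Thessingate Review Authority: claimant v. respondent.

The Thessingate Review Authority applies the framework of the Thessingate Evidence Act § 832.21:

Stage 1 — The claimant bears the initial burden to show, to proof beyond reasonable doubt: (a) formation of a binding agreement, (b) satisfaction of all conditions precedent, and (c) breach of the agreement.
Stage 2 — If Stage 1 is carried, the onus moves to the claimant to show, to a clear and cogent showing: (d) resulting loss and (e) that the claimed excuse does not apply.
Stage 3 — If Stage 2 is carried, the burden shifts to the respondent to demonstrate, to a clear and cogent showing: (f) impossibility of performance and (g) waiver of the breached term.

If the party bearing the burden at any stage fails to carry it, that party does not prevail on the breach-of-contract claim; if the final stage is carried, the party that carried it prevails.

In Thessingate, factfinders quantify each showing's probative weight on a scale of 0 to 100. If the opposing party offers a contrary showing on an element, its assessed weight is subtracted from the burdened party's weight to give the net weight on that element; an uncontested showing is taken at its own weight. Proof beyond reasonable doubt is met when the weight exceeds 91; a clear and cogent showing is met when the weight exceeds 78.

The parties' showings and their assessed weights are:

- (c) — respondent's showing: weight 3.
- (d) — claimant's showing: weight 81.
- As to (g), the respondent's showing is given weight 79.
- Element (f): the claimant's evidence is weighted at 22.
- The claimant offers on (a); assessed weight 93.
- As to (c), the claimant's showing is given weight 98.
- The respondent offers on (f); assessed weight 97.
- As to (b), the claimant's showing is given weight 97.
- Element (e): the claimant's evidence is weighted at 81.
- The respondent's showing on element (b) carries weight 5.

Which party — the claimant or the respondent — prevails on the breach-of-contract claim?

Stage 1 — burden on claimant; standard: proof beyond reasonable doubt (weight exceeds 91).
    (a): 93 > 91 [met]
    (b): 97 − 5 = 92 > 91 [met]
    (c): 98 − 3 = 95 > 91 [met]
  Stage 1 is satisfied; the claimant continues to bear the burden.
Stage 2 — burden on claimant; standard: a clear and cogent showing (weight exceeds 78).
    (d): 81 > 78 [met]
    (e): 81 > 78 [met]
  The claimant carries Stage 2; the respondent now bears the burden.
Stage 3 — burden on respondent; standard: a clear and cogent showing (weight exceeds 78).
    (f): 97 − 22 = 75 ≤ 78 [not met]
    (g): 79 > 78 [met]
  The respondent does not carry Stage 3.
The claimant prevails.

claimant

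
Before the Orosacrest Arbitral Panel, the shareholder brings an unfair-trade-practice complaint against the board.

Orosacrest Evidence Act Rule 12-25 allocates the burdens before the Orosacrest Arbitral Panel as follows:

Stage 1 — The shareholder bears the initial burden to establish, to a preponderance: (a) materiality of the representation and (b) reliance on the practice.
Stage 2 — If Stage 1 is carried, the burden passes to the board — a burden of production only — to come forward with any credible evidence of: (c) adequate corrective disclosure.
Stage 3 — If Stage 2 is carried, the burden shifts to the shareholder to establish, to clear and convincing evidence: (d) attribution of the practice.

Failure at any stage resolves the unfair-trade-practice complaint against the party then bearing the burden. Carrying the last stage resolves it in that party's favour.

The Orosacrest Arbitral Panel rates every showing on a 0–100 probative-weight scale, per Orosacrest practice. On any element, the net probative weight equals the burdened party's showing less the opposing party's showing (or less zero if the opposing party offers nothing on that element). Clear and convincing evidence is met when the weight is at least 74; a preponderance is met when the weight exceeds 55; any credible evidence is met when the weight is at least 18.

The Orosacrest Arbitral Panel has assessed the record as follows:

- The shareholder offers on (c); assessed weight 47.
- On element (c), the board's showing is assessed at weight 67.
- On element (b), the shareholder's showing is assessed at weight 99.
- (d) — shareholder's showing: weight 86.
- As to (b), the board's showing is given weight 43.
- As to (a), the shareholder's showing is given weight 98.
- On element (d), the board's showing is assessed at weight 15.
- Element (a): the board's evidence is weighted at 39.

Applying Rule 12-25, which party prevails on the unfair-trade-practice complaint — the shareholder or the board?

board

Stage 1 (shareholder, a preponderance, weight exceeds 55): (a) net 98−39=59 > 55 — meets; (b) net 99−43=56 > 55 — meets.
  All elements met. The burden passes to the board.
Stage 2 (board, any credible evidence, weight is at least 18): (c) net 67−47=20 ≥ 18 — meets.
  All elements met. The burden passes to the shareholder.
Stage 3 (shareholder, clear and convincing evidence, weight is at least 74): (d) net 86−15=71 < 74 — fails.
  Not every element is met, so the shareholder fails to carry Stage 3.
The board prevails.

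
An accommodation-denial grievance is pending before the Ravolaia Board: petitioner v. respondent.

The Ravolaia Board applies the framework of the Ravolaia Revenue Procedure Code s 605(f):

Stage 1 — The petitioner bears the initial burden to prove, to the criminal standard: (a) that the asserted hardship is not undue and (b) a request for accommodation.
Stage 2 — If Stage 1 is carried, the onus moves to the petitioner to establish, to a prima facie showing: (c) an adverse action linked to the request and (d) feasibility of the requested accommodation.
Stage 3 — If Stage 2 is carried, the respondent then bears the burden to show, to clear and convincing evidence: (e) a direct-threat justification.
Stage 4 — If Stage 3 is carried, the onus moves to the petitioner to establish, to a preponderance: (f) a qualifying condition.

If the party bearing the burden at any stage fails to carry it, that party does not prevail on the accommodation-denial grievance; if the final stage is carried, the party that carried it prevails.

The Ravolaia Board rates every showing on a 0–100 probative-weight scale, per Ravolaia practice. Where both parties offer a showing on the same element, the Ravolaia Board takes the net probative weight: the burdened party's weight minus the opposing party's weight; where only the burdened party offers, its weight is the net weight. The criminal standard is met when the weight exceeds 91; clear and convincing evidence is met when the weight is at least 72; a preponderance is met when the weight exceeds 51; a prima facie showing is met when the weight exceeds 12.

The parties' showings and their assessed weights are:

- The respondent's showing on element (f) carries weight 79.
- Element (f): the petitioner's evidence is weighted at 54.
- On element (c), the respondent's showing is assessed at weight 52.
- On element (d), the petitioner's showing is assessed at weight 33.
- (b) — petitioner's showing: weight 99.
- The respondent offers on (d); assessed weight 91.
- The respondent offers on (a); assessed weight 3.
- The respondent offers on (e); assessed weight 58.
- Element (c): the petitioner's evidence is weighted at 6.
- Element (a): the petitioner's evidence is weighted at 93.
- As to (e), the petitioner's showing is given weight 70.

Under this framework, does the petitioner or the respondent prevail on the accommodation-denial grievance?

At Stage 1 the petitioner must meet the criminal standard (weight exceeds 91): on (a) the weight is 93 less the opposing 3 gives net 90, which does not exceed 91, so (a) does not meet the standard; on (b) the weight is 99, which does exceed 91, so (b) meets the standard.
  Stage 1 not carried; the petitioner fails its burden.
The respondent prevails.

respondent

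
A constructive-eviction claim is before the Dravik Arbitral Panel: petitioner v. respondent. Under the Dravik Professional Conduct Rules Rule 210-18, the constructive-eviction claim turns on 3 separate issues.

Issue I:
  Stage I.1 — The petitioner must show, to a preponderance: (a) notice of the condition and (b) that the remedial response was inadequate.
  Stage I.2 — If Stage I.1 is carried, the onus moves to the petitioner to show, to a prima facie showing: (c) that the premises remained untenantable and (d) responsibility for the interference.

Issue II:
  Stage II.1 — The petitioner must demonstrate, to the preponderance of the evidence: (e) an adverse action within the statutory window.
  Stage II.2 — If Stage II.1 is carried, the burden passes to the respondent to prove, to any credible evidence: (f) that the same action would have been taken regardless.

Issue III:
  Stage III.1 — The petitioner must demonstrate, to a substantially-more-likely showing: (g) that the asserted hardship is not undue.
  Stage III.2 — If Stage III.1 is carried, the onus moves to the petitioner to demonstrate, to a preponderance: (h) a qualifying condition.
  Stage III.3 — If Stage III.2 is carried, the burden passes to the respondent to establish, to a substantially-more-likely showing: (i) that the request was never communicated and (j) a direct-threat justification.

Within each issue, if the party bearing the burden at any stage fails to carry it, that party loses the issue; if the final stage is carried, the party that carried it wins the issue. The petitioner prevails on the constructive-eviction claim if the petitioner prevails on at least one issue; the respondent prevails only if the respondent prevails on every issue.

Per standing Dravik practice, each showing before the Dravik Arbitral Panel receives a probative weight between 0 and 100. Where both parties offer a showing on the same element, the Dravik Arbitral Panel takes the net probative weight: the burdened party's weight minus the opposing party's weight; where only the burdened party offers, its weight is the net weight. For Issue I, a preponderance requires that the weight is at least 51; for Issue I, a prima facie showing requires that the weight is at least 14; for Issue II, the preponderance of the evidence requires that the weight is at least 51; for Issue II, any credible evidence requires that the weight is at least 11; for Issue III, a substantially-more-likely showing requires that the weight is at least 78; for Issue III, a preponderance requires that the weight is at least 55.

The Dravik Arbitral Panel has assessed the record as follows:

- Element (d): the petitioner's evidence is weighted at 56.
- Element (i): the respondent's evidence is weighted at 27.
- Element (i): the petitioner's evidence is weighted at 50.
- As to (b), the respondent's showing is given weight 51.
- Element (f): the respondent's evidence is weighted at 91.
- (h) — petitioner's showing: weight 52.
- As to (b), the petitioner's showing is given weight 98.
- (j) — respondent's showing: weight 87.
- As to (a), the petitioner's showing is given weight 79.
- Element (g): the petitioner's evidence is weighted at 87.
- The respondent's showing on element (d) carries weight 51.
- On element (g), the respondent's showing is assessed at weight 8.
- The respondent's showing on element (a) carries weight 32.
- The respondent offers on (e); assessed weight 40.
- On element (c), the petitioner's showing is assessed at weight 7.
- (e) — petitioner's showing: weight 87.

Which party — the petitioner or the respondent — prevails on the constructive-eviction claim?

respondent

— Issue I —
Stage I.1 — burden on petitioner; standard: a preponderance (weight is at least 51).
    (a): 79 − 32 = 47 < 51 [not met]
    (b): 98 − 51 = 47 < 51 [not met]
  Stage I.1 not carried; the petitioner fails its burden.
The analysis ends at Stage I.1; the respondent prevails on this issue.
— Issue II —
At Stage II.1 the petitioner must meet the preponderance of the evidence (weight is at least 51): on (e) the weight is 87 less the opposing 40 gives net 47, < 51, so (e) does not meet the standard.
  Stage II.1 not carried; the petitioner fails its burden.
The analysis ends at Stage II.1; the respondent prevails on this issue.
— Issue III —
At Stage III.1 the petitioner must meet a substantially-more-likely showing (weight is at least 78): on (g) the weight is 87 less the opposing 8 gives net 79, which does reach 78, so (g) meets the standard.
  All elements met. The petitioner retains the burden for Stage III.2.
At Stage III.2 the petitioner must meet a preponderance (weight is at least 55): on (h) the weight is 52, which does not reach 55, so (h) does not meet the standard.
  Not every element is met, so the petitioner fails to carry Stage III.2.
The analysis ends at Stage III.2; the respondent prevails on this issue.
Per-issue: Issue I → respondent; Issue II → respondent; Issue III → respondent. The petitioner must prevail on at least one issue; overall, the respondent prevails.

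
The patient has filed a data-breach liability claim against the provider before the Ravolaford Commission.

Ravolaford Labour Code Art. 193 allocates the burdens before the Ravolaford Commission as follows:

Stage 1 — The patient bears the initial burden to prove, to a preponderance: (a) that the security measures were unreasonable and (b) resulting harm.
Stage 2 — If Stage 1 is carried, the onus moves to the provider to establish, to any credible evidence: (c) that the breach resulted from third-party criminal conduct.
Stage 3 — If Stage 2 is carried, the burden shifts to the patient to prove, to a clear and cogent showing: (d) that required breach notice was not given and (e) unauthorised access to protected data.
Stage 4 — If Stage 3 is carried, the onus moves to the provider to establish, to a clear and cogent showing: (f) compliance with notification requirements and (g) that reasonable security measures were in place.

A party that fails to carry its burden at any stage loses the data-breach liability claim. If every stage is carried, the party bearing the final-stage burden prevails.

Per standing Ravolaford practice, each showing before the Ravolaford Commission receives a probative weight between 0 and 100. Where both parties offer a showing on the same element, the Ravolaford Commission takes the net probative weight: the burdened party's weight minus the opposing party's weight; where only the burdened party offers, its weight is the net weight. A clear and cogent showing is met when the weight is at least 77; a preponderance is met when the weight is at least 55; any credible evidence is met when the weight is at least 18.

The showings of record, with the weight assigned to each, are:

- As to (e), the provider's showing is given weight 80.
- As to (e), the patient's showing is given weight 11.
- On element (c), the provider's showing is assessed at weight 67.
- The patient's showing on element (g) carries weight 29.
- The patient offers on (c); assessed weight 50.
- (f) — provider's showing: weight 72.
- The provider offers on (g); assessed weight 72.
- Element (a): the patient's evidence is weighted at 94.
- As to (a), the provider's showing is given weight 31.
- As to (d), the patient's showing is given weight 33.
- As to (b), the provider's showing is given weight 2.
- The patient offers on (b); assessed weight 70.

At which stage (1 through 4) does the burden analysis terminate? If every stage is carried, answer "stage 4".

stage 2

At Stage 1 the patient must meet a preponderance (weight is at least 55): on (a) the weight is 94 less the opposing 31 gives net 63, which does reach 55, so (a) meets the standard; on (b) the weight is 70 less the opposing 2 gives net 68, ≥ 55, so (b) meets the standard.
  All elements met. The burden passes to the provider.
At Stage 2 the provider must meet any credible evidence (weight is at least 18): on (c) the weight is 67 less the opposing 50 gives net 17, < 18, so (c) does not meet the standard.
  The provider does not carry Stage 2.
The analysis ends at Stage 2; the patient prevails.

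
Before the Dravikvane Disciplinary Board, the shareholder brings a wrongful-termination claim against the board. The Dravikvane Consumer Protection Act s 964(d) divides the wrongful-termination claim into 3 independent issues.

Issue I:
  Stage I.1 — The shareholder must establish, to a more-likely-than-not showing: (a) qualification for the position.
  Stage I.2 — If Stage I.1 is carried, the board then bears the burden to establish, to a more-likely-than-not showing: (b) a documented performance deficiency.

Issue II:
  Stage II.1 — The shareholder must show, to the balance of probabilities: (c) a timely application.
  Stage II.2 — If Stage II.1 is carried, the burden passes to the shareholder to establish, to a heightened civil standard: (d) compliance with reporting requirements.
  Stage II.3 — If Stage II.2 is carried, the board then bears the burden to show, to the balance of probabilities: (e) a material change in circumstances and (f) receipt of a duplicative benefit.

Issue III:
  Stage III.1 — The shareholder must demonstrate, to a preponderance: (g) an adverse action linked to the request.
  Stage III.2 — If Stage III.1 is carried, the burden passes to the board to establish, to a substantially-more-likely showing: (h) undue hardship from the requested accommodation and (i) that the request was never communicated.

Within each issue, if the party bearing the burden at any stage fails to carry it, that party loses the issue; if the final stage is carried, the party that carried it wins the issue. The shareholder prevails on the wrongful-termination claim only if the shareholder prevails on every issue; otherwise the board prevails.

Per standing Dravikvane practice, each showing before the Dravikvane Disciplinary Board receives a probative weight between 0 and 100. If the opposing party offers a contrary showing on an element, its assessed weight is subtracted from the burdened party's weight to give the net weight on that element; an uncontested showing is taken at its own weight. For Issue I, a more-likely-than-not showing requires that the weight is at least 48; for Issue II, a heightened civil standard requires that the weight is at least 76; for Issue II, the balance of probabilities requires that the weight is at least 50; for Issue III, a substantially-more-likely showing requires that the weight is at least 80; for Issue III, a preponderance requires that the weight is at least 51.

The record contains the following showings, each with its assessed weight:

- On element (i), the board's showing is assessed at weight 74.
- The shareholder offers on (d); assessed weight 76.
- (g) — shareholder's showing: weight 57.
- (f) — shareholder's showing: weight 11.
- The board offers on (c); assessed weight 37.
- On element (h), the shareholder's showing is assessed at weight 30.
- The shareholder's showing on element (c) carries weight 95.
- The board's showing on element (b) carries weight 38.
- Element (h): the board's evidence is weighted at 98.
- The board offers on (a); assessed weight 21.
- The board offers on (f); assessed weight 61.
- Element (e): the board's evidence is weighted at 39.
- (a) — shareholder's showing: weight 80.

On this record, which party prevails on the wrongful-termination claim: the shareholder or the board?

shareholder

— Issue I —
At Stage I.1 the shareholder must meet a more-likely-than-not showing (weight is at least 48): on (a) the weight is 80 less the opposing 21 gives net 59, which does reach 48, so (a) meets the standard.
  Stage I.1 carried; the burden shifts to the board.
At Stage I.2 the board must meet a more-likely-than-not showing (weight is at least 48): on (b) the weight is 38, < 48, so (b) does not meet the standard.
  Stage I.2 not carried; the board fails its burden.
The analysis ends at Stage I.2; the shareholder prevails on this issue.
— Issue II —
Stage II.1 (shareholder, the balance of probabilities, weight is at least 50): (c) net 95−37=58 ≥ 50 — meets.
  Stage II.1 is satisfied; the shareholder continues to bear the burden.
Stage II.2 (shareholder, a heightened civil standard, weight is at least 76): (d) 76 ≥ 76 — meets.
  All elements met. The burden passes to the board.
Stage II.3 (board, the balance of probabilities, weight is at least 50): (e) 39 < 50 — fails; (f) net 61−11=50 ≥ 50 — meets.
  Stage II.3 not carried; the board fails its burden.
So the shareholder prevails on this issue.
— Issue III —
Stage III.1 (shareholder, a preponderance, weight is at least 51): (g) 57 ≥ 51 — meets.
  All elements met. The burden passes to the board.
Stage III.2 (board, a substantially-more-likely showing, weight is at least 80): (h) net 98−30=68 < 80 — fails; (i) 74 < 80 — fails.
  Stage III.2 not carried; the board fails its burden.
The shareholder prevails on this issue.
Per-issue: Issue I → shareholder; Issue II → shareholder; Issue III → shareholder. The shareholder must prevail on every issue; overall, the shareholder prevails.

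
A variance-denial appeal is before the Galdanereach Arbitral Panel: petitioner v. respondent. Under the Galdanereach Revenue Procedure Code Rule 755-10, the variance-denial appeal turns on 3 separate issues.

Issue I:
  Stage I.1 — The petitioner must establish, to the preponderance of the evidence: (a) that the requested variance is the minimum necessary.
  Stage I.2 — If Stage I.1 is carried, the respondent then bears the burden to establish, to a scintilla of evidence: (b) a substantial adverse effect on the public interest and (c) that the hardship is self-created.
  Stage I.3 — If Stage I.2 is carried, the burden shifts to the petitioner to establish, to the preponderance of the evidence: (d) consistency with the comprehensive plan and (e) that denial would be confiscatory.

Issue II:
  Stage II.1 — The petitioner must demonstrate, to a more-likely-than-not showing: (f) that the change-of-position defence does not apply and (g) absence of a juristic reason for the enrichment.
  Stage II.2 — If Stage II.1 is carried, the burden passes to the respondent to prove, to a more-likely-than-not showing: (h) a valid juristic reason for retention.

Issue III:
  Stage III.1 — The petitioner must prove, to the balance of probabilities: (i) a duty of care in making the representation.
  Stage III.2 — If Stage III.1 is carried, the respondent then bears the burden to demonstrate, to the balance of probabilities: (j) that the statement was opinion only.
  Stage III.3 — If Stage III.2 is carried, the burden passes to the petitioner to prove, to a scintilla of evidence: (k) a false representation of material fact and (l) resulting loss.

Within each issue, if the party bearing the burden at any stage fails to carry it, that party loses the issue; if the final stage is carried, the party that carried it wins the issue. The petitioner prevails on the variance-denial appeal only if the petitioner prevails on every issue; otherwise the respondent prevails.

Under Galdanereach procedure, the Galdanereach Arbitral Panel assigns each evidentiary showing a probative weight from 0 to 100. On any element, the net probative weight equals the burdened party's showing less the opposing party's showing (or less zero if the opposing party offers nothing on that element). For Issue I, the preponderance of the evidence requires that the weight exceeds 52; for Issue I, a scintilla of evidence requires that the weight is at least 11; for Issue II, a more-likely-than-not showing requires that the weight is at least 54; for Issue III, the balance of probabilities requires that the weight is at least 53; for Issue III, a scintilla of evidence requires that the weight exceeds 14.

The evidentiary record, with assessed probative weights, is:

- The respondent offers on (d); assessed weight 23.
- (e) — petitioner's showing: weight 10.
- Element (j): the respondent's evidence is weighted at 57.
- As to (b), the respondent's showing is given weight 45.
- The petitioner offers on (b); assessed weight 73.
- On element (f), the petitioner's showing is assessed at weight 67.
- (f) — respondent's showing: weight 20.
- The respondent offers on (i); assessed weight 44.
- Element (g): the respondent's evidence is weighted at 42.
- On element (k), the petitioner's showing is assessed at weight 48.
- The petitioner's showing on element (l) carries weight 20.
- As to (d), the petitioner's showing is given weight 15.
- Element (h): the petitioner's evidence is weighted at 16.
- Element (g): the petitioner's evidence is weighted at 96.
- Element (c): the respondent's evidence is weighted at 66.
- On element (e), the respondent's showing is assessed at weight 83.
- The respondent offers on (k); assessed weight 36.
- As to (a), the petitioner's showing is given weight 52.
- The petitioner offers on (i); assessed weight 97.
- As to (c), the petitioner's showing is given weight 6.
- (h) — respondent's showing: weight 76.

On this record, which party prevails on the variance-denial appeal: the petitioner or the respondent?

— Issue I —
Stage I.1 — burden on petitioner; standard: the preponderance of the evidence (weight exceeds 52).
    (a): 52 ≤ 52 [not met]
  The petitioner does not carry Stage I.1.
So the respondent prevails on this issue.
— Issue II —
At Stage II.1 the petitioner must meet a more-likely-than-not showing (weight is at least 54): on (f) the weight is 67 less the opposing 20 gives net 47, which does not reach 54, so (f) does not meet the standard; on (g) the weight is 96 less the opposing 42 gives net 54, ≥ 54, so (g) meets the standard.
  The petitioner does not carry Stage II.1.
So the respondent prevails on this issue.
— Issue III —
At Stage III.1 the petitioner must meet the balance of probabilities (weight is at least 53): on (i) the weight is 97 less the opposing 44 gives net 53, which does reach 53, so (i) meets the standard.
  Stage III.1 is satisfied; the onus moves to the respondent.
At Stage III.2 the respondent must meet the balance of probabilities (weight is at least 53): on (j) the weight is 57, ≥ 53, so (j) meets the standard.
  All elements met. The burden passes to the petitioner.
At Stage III.3 the petitioner must meet a scintilla of evidence (weight exceeds 14): on (k) the weight is 48 less the opposing 36 gives net 12, ≤ 14, so (k) does not meet the standard; on (l) the weight is 20, > 14, so (l) meets the standard.
  Stage III.3 not carried; the petitioner fails its burden.
The respondent prevails on this issue.
Per-issue: Issue I → respondent; Issue II → respondent; Issue III → respondent. The petitioner must prevail on every issue; overall, the respondent prevails.

respondent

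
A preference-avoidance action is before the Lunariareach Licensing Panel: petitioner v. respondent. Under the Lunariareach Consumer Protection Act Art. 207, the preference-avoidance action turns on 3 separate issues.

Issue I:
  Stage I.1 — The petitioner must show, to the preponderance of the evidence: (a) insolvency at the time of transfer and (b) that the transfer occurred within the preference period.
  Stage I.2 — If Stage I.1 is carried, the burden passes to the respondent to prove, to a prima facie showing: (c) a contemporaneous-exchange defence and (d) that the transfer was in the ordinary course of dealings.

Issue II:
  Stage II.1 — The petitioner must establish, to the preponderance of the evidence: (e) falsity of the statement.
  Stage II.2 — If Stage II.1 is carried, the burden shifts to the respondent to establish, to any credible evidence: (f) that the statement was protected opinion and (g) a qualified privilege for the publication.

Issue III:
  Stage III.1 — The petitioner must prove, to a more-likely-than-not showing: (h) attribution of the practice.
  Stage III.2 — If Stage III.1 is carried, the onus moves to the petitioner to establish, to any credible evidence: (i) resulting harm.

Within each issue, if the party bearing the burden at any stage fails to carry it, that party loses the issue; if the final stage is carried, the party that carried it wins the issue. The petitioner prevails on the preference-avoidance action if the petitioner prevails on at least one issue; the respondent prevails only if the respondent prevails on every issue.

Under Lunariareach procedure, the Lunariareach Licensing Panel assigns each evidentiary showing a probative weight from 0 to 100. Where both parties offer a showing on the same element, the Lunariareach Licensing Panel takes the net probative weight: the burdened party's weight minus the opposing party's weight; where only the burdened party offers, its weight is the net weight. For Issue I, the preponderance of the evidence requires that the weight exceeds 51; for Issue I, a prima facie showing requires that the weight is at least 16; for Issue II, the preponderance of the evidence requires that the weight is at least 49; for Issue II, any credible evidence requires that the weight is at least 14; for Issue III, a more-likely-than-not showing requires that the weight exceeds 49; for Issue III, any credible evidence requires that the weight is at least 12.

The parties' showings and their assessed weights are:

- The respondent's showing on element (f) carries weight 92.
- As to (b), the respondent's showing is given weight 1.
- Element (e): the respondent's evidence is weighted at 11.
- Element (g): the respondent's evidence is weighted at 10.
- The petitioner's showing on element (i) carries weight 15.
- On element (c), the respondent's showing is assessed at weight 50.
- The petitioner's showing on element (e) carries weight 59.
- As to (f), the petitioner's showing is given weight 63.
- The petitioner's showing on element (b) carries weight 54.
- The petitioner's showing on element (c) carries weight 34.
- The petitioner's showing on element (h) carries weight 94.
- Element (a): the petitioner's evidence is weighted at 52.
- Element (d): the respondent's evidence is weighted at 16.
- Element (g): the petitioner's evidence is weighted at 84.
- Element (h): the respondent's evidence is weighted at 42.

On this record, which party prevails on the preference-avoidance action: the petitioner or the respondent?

— Issue I —
Stage I.1 (petitioner, the preponderance of the evidence, weight exceeds 51): (a) 52 > 51 — meets; (b) net 54−1=53 > 51 — meets.
  Stage I.1 is satisfied; the onus moves to the respondent.
Stage I.2 (respondent, a prima facie showing, weight is at least 16): (c) net 50−34=16 ≥ 16 — meets; (d) 16 ≥ 16 — meets.
  All elements met at the final stage.
All stages carried — the respondent prevails on this issue.
— Issue II —
Stage II.1 (petitioner, the preponderance of the evidence, weight is at least 49): (e) net 59−11=48 < 49 — fails.
  The petitioner does not carry Stage II.1.
The analysis ends at Stage II.1; the respondent prevails on this issue.
— Issue III —
Stage III.1 (petitioner, a more-likely-than-not showing, weight exceeds 49): (h) net 94−42=52 > 49 — meets.
  Stage III.1 is satisfied; the petitioner continues to bear the burden.
Stage III.2 (petitioner, any credible evidence, weight is at least 12): (i) 15 ≥ 12 — meets.
  All elements met at the final stage.
With every stage satisfied, the petitioner prevails on this issue.
Per-issue: Issue I → respondent; Issue II → respondent; Issue III → petitioner. The petitioner must prevail on at least one issue; overall, the petitioner prevails.

petitioner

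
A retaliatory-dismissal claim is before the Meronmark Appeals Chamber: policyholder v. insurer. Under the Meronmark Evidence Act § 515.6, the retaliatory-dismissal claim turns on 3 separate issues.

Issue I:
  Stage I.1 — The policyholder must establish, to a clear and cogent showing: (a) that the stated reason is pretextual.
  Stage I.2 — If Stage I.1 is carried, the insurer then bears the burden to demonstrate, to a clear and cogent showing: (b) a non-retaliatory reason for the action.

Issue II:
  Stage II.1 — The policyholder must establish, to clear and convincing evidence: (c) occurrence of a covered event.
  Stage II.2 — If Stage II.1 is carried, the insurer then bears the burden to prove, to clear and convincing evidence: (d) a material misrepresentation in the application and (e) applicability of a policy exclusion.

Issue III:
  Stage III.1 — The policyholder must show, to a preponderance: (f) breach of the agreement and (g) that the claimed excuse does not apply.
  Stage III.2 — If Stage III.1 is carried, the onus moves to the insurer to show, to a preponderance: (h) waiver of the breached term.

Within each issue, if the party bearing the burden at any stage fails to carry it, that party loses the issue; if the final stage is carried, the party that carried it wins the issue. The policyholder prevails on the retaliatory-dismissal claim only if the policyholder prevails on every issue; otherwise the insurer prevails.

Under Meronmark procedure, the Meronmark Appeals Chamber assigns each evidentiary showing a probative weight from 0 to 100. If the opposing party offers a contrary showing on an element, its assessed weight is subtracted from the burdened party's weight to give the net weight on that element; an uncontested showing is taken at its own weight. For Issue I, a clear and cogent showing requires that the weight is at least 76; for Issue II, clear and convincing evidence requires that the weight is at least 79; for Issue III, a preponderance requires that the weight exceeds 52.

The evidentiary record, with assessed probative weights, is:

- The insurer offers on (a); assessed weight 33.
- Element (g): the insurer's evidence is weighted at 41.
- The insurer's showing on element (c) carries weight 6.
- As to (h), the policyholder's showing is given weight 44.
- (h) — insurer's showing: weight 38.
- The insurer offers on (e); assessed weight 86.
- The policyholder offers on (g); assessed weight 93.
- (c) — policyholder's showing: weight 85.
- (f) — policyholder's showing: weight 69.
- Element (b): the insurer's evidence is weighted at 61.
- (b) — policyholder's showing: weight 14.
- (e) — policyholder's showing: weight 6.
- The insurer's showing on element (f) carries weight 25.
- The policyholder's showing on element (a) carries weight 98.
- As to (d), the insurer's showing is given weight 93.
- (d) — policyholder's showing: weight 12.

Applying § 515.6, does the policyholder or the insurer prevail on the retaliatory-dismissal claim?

insurer

— Issue I —
Stage I.1 (policyholder, a clear and cogent showing, weight is at least 76): (a) net 98−33=65 < 76 — fails.
  Not every element is met, so the policyholder fails to carry Stage I.1.
So the insurer prevails on this issue.
— Issue II —
Stage II.1 — burden on policyholder; standard: clear and convincing evidence (weight is at least 79).
    (c): 85 − 6 = 79 ≥ 79 [met]
  Stage II.1 is satisfied; the onus moves to the insurer.
Stage II.2 — burden on insurer; standard: clear and convincing evidence (weight is at least 79).
    (d): 93 − 12 = 81 ≥ 79 [met]
    (e): 86 − 6 = 80 ≥ 79 [met]
  Stage II.2 carried; the final stage is satisfied.
All stages carried — the insurer prevails on this issue.
— Issue III —
Stage III.1 — burden on policyholder; standard: a preponderance (weight exceeds 52).
    (f): 69 − 25 = 44 ≤ 52 [not met]
    (g): 93 − 41 = 52 ≤ 52 [not met]
  Not every element is met, so the policyholder fails to carry Stage III.1.
The insurer prevails on this issue.
Per-issue: Issue I → insurer; Issue II → insurer; Issue III → insurer. The policyholder must prevail on every issue; overall, the insurer prevails.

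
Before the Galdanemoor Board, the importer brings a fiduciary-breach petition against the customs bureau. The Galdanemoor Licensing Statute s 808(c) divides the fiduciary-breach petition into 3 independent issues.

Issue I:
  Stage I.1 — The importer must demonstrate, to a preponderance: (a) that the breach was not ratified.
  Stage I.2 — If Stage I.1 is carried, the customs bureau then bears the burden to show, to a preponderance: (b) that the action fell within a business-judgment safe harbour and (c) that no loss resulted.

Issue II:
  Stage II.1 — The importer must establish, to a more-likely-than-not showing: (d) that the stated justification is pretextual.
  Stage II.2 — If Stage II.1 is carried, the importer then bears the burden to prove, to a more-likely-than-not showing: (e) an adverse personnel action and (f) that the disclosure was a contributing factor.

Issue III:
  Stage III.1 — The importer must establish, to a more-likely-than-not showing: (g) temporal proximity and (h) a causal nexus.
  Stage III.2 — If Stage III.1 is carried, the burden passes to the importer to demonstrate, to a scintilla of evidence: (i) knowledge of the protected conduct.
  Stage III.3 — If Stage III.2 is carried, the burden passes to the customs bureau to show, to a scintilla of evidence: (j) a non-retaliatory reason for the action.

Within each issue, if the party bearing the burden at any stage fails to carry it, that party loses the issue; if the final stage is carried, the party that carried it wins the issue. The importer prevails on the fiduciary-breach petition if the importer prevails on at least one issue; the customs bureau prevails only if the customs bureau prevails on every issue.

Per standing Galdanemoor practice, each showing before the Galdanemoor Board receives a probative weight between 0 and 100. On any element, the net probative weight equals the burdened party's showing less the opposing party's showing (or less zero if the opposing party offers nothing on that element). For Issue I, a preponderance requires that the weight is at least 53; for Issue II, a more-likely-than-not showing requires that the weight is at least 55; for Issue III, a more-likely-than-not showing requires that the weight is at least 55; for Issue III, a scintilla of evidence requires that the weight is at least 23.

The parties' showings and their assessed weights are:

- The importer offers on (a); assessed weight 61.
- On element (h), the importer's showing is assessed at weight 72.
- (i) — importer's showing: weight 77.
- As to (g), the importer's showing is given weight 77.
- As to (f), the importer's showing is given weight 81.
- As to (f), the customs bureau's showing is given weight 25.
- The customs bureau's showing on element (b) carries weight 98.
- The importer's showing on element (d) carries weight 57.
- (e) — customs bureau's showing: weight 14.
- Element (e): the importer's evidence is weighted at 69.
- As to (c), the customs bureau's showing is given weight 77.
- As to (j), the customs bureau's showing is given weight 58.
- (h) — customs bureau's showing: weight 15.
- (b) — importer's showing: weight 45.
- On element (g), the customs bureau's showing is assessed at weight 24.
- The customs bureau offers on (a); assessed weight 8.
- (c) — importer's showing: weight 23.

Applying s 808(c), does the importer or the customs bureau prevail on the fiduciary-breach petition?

— Issue I —
Stage I.1 (importer, a preponderance, weight is at least 53): (a) net 61−8=53 ≥ 53 — meets.
  All elements met. The burden passes to the customs bureau.
Stage I.2 (customs bureau, a preponderance, weight is at least 53): (b) net 98−45=53 ≥ 53 — meets; (c) net 77−23=54 ≥ 53 — meets.
  Stage I.2 carried; the final stage is satisfied.
All stages carried — the customs bureau prevails on this issue.
— Issue II —
Stage II.1 (importer, a more-likely-than-not showing, weight is at least 55): (d) 57 ≥ 55 — meets.
  Stage II.1 is satisfied; the importer continues to bear the burden.
Stage II.2 (importer, a more-likely-than-not showing, weight is at least 55): (e) net 69−14=55 ≥ 55 — meets; (f) net 81−25=56 ≥ 55 — meets.
  The importer carries the last stage.
With every stage satisfied, the importer prevails on this issue.
— Issue III —
Stage III.1 — burden on importer; standard: a more-likely-than-not showing (weight is at least 55).
    (g): 77 − 24 = 53 < 55 [not met]
    (h): 72 − 15 = 57 ≥ 55 [met]
  Not every element is met, so the importer fails to carry Stage III.1.
So the customs bureau prevails on this issue.
Per-issue: Issue I → customs bureau; Issue II → importer; Issue III → customs bureau. The importer must prevail on at least one issue; overall, the importer prevails.

importer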